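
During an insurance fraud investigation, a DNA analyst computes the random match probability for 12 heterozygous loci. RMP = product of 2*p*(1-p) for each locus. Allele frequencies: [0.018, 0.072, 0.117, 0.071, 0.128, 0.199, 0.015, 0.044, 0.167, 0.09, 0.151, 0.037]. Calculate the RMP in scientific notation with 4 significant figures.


Computing RMP for 12 loci:
Locus 1: 2 * 0.018 * 0.982 = 0.035352
Locus 2: 2 * 0.072 * 0.928 = 0.133632
Locus 3: 2 * 0.117 * 0.883 = 0.206622
Locus 4: 2 * 0.071 * 0.929 = 0.131918
Locus 5: 2 * 0.128 * 0.872 = 0.223232
Locus 6: 2 * 0.199 * 0.801 = 0.318798
Locus 7: 2 * 0.015 * 0.985 = 0.02955
Locus 8: 2 * 0.044 * 0.956 = 0.084128
Locus 9: 2 * 0.167 * 0.833 = 0.278222
Locus 10: 2 * 0.09 * 0.91 = 0.1638
Locus 11: 2 * 0.151 * 0.849 = 0.256398
Locus 12: 2 * 0.037 * 0.963 = 0.071262
RMP = 1.897e-11

1.897e-11


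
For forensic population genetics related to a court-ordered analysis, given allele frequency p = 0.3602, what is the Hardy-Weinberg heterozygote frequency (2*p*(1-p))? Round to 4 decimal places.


Hardy-Weinberg heterozygote frequency:
q = 1 - p = 1 - 0.3602 = 0.6398
2pq = 2 * 0.3602 * 0.6398 = 0.4609

0.4609


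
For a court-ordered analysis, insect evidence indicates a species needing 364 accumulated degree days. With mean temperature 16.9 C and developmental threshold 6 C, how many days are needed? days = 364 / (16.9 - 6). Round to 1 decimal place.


Insect development time:
Effective temperature = avg_temp - T_base = 16.9 - 6 = 10.9 C
Days = ADD / effective_temp = 364 / 10.9 = 33.4 days

33.4


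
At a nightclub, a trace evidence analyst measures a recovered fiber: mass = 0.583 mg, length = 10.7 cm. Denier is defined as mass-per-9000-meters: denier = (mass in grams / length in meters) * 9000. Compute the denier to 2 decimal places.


Denier calculation:
Mass in grams = 0.583 mg / 1000 = 0.000583 g
Length in meters = 10.7 cm / 100 = 0.107 m
Linear density = mass / length = 0.000583 / 0.107 = 0.0054486 g/m
Denier = (g/m) * 9000 = 0.0054486 * 9000 = 49.04

49.04


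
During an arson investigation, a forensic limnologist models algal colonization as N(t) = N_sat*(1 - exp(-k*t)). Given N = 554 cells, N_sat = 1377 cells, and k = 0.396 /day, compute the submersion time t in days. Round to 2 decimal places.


PMSI from diatom colonization curve:
N / N_sat = 554 / 1377 = 0.402324
1 - N/N_sat = 0.597676
ln(1 - N/N_sat) = -0.514706
t = -ln(1 - N/N_sat) / k = -(-0.514706) / 0.396 = 1.30 days

1.30


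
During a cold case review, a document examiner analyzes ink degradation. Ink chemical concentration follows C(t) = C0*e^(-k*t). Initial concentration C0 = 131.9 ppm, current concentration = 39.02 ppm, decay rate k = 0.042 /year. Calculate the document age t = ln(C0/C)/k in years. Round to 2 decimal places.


Document age estimation:
C0/C = 131.9 / 39.02 = 3.380318
ln(C0/C) = 1.21797
t = 1.21797 / 0.042 = 29.00 years

29.00


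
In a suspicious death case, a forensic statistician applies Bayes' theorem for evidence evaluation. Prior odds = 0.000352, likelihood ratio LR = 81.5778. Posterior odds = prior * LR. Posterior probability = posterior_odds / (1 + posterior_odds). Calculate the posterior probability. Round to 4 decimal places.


Bayesian evidence evaluation:
Posterior odds = prior_odds * LR = 0.000352 * 81.5778 = 0.02871539
Posterior probability = posterior_odds / (1 + posterior_odds)
= 0.02871539 / (1 + 0.02871539)
= 0.02871539 / 1.02871539
= 0.0279

0.0279


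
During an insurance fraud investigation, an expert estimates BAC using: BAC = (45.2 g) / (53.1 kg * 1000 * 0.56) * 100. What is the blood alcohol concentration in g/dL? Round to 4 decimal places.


Applying the Widmark formula:
BAC = (dose_g / (body_wt * 1000 * r)) * 100
Denominator = 53.1 * 1000 * 0.56 = 29736
BAC = (45.2 / 29736) * 100
BAC = 0.1520 g/dL

0.1520


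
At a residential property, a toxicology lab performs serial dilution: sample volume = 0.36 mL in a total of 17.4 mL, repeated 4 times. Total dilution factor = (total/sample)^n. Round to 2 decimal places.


Dilution factor calculation:
Single dilution = V_total / V_sample = 17.4 / 0.36 ≈ 48.333333
Number of dilutions = 4
Total DF = (17.4 / 0.36)^4 (full precision, rounded at the end) = 5457415.12

5457415.12


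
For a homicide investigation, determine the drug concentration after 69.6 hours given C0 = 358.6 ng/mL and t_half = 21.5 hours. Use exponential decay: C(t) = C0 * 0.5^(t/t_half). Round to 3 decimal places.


Drug concentration decay:
Number of half-lives = t / t_half = 69.6 / 21.5 = 3.237209
Decay factor = 0.5^3.237209 = 0.10604812
C(t) = 358.6 * 0.10604812 = 38.029 ng/mL

38.029


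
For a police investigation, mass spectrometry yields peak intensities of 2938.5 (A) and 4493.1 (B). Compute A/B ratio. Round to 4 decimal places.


Spectral peak ratio:
Peak A = 2938.5 counts
Peak B = 4493.1 counts
Ratio = 2938.5 / 4493.1 = 0.6540

0.6540


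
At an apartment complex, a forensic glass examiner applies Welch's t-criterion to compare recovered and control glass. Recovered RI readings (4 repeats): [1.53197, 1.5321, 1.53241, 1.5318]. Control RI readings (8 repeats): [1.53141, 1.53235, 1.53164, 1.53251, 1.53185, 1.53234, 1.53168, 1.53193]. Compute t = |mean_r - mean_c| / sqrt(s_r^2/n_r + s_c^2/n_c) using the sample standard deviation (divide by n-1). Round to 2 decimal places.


Welch's t-criterion for glass RI comparison:
Recovered mean = sum / n_r = 6.12828 / 4 = 1.53207
Control mean = sum / n_c = 12.25571 / 8 = 1.5319638
Recovered sample variance s_r^2 = 6.64667e-08
Control sample variance s_c^2 = 1.56455e-07
Welch SE (unpooled) = sqrt(s_r^2/n_r + s_c^2/n_c) = sqrt(1.66167e-08 + 1.95569e-08) = sqrt(3.61736e-08) = 0.000190194
|mean_r - mean_c| = 0.00010625
t = 0.00010625 / 0.000190194 = 0.56

0.56


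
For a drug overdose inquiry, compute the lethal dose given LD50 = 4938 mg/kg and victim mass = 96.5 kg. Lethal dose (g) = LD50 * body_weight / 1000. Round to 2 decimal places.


Lethal dose calculation:
Lethal dose = LD50 * body_weight / 1000
= 4938 * 96.5 / 1000
= 476517 / 1000
= 476.52 g

476.52


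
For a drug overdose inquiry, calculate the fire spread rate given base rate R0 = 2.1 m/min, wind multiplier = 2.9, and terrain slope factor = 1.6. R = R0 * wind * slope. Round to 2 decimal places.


Fire spread rate calculation:
R = R0 * wind_factor * slope_factor
= 2.1 * 2.9 * 1.6
= 6.09 * 1.6
= 9.74 m/min

9.74


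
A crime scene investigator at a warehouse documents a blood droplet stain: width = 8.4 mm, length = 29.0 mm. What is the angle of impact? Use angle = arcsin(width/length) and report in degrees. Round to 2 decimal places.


Blood spatter impact angle calculation:
width / length = 8.4 / 29.0 = 0.289655
angle = arcsin(0.289655)
angle = 16.84 degrees

16.84


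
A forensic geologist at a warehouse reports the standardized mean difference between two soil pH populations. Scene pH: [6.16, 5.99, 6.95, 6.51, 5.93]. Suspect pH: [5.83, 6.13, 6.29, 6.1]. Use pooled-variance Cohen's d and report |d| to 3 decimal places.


Pooled-variance Cohen's d for soil pH comparison:
Scene mean = 31.54 / 5 = 6.308
Suspect mean = 24.35 / 4 = 6.0875
Scene sample variance s_s^2 = 0.17972
Suspect sample variance s_c^2 = 0.036425
Pooled variance = ((n_s-1)*s_s^2 + (n_c-1)*s_c^2) / (n_s + n_c - 2) = 0.118308
Pooled SD = sqrt(0.118308) = 0.343959
Mean difference = 0.2205
|d| = |0.2205| / 0.343959 = 0.641

0.641


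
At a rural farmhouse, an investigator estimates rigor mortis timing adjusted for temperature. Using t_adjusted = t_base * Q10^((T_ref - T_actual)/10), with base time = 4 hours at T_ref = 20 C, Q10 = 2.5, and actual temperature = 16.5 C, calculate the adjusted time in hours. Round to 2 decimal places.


Rigor mortis time adjustment:
Exponent = (T_ref - T_actual) / 10 = (20 - 16.5) / 10 = 0.35
Q10 factor = 2.5^0.35 = 1.37809
t_adjusted = 4 * 1.37809 = 5.51 hours

5.51


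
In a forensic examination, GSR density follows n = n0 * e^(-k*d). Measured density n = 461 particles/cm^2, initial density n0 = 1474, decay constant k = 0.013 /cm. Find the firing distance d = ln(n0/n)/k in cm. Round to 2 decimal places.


GSR distance calculation:
n0/n = 1474 / 461 = 3.197397
ln(n0/n) = 1.162337
d = 1.162337 / 0.013 = 89.41 cm

89.41


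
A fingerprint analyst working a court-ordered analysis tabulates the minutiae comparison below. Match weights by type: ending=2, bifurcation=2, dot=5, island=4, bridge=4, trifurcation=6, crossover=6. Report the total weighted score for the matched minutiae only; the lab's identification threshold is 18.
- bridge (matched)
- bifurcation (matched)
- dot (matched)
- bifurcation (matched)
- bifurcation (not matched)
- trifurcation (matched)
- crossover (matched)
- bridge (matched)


Weighted minutiae match score:
  bridge: matched, +4 (running total 4)
  bifurcation: matched, +2 (running total 6)
  dot: matched, +5 (running total 11)
  bifurcation: matched, +2 (running total 13)
  bifurcation: not matched, +0
  trifurcation: matched, +6 (running total 19)
  crossover: matched, +6 (running total 25)
  bridge: matched, +4 (running total 29)
Total score = 29
Threshold = 18; verdict = identification

29


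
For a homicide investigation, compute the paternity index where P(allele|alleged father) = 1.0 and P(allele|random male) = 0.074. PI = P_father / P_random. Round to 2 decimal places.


Paternity Index calculation:
PI = P(allele|father) / P(allele|random)
PI = 1.0 / 0.074
PI = 13.51

13.51


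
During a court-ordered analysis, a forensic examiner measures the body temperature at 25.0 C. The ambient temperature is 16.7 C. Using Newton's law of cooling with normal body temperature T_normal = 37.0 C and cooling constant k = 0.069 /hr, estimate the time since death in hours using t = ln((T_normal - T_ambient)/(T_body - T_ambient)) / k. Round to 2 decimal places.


Using Newton's law of cooling:
t = ln((T_normal - T_ambient) / (T_body - T_ambient)) / k
T_normal - T_ambient = 20.3
T_body - T_ambient = 8.3
Ratio = 2.445783
ln(ratio) = 0.894365
t = 0.894365 / 0.069 = 12.96 hours

12.96


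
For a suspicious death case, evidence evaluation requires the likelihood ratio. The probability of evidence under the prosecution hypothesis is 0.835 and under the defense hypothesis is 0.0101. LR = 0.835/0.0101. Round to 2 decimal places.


Likelihood ratio calculation:
LR = P(E|Hp) / P(E|Hd)
LR = 0.835 / 0.0101
LR = 82.67

82.67


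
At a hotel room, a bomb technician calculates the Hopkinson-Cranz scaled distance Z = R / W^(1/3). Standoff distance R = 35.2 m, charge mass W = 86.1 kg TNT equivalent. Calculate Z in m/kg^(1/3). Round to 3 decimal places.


Scaled distance calculation:
W^(1/3) = 86.1^(1/3) = 4.415715
Z = R / W^(1/3) = 35.2 / 4.415715
Z = 7.972 m/kg^(1/3)

7.972


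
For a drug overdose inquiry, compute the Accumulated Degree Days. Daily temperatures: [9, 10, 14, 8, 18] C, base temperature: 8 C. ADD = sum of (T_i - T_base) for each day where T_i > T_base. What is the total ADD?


Computing ADD day by day:
Day 1: max(0, 9 - 8) = 1
Day 2: max(0, 10 - 8) = 2
Day 3: max(0, 14 - 8) = 6
Day 4: max(0, 8 - 8) = 0
Day 5: max(0, 18 - 8) = 10
Total ADD = 19

19


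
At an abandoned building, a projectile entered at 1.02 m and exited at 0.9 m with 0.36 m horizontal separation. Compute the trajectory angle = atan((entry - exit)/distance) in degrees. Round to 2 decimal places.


Bullet trajectory angle:
Height difference = 1.02 - 0.9 = 0.12 m
angle = atan(0.12 / 0.36)
angle = atan(0.333333)
angle = 18.43 degrees

18.43


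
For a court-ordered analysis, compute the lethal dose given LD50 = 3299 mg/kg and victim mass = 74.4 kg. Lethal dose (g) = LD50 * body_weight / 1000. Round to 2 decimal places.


Lethal dose calculation:
Lethal dose = LD50 * body_weight / 1000
= 3299 * 74.4 / 1000
= 245445.6 / 1000
= 245.45 g

245.45


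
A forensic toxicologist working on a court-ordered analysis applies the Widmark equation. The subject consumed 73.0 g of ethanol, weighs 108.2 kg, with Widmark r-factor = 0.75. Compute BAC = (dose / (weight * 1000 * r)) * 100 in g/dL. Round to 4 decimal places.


Applying the Widmark formula:
BAC = (dose_g / (body_wt * 1000 * r)) * 100
Denominator = 108.2 * 1000 * 0.75 = 81150
BAC = (73.0 / 81150) * 100
BAC = 0.0900 g/dL

0.0900


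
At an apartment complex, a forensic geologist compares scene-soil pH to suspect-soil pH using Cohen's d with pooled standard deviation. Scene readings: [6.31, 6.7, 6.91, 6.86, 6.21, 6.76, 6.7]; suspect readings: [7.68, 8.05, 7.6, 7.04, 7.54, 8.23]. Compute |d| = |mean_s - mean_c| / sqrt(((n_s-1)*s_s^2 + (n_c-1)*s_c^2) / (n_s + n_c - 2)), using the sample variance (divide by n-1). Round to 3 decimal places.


Pooled-variance Cohen's d for soil pH comparison:
Scene mean = 46.45 / 7 = 6.635714
Suspect mean = 46.14 / 6 = 7.69
Scene sample variance s_s^2 = 0.072762
Suspect sample variance s_c^2 = 0.17488
Pooled variance = ((n_s-1)*s_s^2 + (n_c-1)*s_c^2) / (n_s + n_c - 2) = 0.119179
Pooled SD = sqrt(0.119179) = 0.345223
Mean difference = -1.054286
|d| = |-1.054286| / 0.345223 = 3.054

3.054


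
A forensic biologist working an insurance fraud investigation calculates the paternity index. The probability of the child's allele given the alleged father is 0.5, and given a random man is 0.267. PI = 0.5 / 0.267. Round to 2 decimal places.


Paternity Index calculation:
PI = P(allele|father) / P(allele|random)
PI = 0.5 / 0.267
PI = 1.87

1.87


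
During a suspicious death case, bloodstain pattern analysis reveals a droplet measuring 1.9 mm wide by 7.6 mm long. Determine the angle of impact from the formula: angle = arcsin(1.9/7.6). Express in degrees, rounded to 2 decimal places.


Blood spatter impact angle calculation:
width / length = 1.9 / 7.6 = 0.25
angle = arcsin(0.25)
angle = 14.48 degrees

14.48


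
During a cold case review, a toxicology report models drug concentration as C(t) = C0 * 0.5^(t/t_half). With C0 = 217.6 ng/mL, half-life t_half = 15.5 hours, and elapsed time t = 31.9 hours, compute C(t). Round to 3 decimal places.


Drug concentration decay:
Number of half-lives = t / t_half = 31.9 / 15.5 = 2.058065
Decay factor = 0.5^2.058065 = 0.2401379
C(t) = 217.6 * 0.2401379 = 52.254 ng/mL

52.254


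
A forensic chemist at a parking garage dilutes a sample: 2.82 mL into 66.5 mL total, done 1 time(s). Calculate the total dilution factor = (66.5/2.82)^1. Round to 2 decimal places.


Dilution factor calculation:
Single dilution = V_total / V_sample = 66.5 / 2.82 ≈ 23.58156
Number of dilutions = 1
Total DF = (66.5 / 2.82)^1 (full precision, rounded at the end) = 23.58

23.58


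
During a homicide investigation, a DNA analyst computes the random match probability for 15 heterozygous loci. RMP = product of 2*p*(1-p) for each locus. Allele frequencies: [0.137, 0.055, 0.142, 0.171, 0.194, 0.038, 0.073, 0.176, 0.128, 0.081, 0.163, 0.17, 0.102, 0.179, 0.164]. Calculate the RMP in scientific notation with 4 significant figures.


Computing RMP for 15 loci:
Locus 1: 2 * 0.137 * 0.863 = 0.236462
Locus 2: 2 * 0.055 * 0.945 = 0.10395
Locus 3: 2 * 0.142 * 0.858 = 0.243672
Locus 4: 2 * 0.171 * 0.829 = 0.283518
Locus 5: 2 * 0.194 * 0.806 = 0.312728
Locus 6: 2 * 0.038 * 0.962 = 0.073112
Locus 7: 2 * 0.073 * 0.927 = 0.135342
Locus 8: 2 * 0.176 * 0.824 = 0.290048
Locus 9: 2 * 0.128 * 0.872 = 0.223232
Locus 10: 2 * 0.081 * 0.919 = 0.148878
Locus 11: 2 * 0.163 * 0.837 = 0.272862
Locus 12: 2 * 0.17 * 0.83 = 0.2822
Locus 13: 2 * 0.102 * 0.898 = 0.183192
Locus 14: 2 * 0.179 * 0.821 = 0.293918
Locus 15: 2 * 0.164 * 0.836 = 0.274208
RMP = 5.759e-11

5.759e-11


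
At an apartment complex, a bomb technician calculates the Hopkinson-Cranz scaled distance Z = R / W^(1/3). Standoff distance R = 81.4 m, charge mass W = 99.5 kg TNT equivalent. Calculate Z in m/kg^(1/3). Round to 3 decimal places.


Scaled distance calculation:
W^(1/3) = 99.5^(1/3) = 4.63384
Z = R / W^(1/3) = 81.4 / 4.63384
Z = 17.566 m/kg^(1/3)

17.566


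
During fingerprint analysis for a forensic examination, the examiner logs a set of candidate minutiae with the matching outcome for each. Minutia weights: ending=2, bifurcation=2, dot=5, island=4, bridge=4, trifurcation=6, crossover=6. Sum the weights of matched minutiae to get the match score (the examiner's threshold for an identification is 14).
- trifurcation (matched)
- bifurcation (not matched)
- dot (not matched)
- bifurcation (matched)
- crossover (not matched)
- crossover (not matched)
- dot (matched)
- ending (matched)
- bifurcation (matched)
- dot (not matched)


Weighted minutiae match score:
  trifurcation: matched, +6 (running total 6)
  bifurcation: not matched, +0
  dot: not matched, +0
  bifurcation: matched, +2 (running total 8)
  crossover: not matched, +0
  crossover: not matched, +0
  dot: matched, +5 (running total 13)
  ending: matched, +2 (running total 15)
  bifurcation: matched, +2 (running total 17)
  dot: not matched, +0
Total score = 17
Threshold = 14; verdict = identification

17


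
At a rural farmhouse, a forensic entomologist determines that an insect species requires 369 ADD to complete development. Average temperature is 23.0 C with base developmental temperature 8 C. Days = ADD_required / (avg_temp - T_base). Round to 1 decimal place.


Insect development time:
Effective temperature = avg_temp - T_base = 23.0 - 8 = 15.0 C
Days = ADD / effective_temp = 369 / 15.0 = 24.6 days

24.6


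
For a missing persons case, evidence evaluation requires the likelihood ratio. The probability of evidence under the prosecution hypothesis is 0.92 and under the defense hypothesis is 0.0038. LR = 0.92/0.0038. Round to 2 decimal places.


Likelihood ratio calculation:
LR = P(E|Hp) / P(E|Hd)
LR = 0.92 / 0.0038
LR = 242.11

242.11


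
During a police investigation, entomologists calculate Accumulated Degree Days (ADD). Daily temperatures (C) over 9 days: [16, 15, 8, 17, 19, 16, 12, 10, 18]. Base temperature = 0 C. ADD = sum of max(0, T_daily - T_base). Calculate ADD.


Computing ADD day by day:
Day 1: max(0, 16 - 0) = 16
Day 2: max(0, 15 - 0) = 15
Day 3: max(0, 8 - 0) = 8
Day 4: max(0, 17 - 0) = 17
Day 5: max(0, 19 - 0) = 19
Day 6: max(0, 16 - 0) = 16
Day 7: max(0, 12 - 0) = 12
Day 8: max(0, 10 - 0) = 10
Day 9: max(0, 18 - 0) = 18
Total ADD = 131

131


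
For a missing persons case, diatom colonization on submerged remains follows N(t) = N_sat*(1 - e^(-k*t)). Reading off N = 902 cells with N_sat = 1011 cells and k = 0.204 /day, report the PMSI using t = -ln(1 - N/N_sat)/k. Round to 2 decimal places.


PMSI from diatom colonization curve:
N / N_sat = 902 / 1011 = 0.892186
1 - N/N_sat = 0.107814
ln(1 - N/N_sat) = -2.227348
t = -ln(1 - N/N_sat) / k = -(-2.227348) / 0.204 = 10.92 days

10.92


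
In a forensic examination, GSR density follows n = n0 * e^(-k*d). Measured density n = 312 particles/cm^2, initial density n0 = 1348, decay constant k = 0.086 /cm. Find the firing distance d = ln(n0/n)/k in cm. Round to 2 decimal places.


GSR distance calculation:
n0/n = 1348 / 312 = 4.320513
ln(n0/n) = 1.463374
d = 1.463374 / 0.086 = 17.02 cm

17.02


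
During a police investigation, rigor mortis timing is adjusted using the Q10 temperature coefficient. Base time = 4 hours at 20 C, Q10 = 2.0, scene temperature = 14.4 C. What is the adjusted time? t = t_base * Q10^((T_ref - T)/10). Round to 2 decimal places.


Rigor mortis time adjustment:
Exponent = (T_ref - T_actual) / 10 = (20 - 14.4) / 10 = 0.56
Q10 factor = 2.0^0.56 = 1.47427
t_adjusted = 4 * 1.47427 = 5.90 hours

5.90


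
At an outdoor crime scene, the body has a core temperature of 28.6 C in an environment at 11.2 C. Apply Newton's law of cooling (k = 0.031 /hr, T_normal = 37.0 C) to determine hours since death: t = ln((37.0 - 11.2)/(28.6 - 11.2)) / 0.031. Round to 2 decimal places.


Using Newton's law of cooling:
t = ln((T_normal - T_ambient) / (T_body - T_ambient)) / k
T_normal - T_ambient = 25.8
T_body - T_ambient = 17.4
Ratio = 1.482759
ln(ratio) = 0.393905
t = 0.393905 / 0.031 = 12.71 hours

12.71


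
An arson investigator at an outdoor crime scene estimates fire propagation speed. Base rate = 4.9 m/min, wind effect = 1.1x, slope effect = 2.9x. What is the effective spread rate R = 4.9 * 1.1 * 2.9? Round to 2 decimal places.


Fire spread rate calculation:
R = R0 * wind_factor * slope_factor
= 4.9 * 1.1 * 2.9
= 5.39 * 2.9
= 15.63 m/min

15.63


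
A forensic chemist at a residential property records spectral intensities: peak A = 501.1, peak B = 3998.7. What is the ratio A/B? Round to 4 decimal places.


Spectral peak ratio:
Peak A = 501.1 counts
Peak B = 3998.7 counts
Ratio = 501.1 / 3998.7 = 0.1253

0.1253


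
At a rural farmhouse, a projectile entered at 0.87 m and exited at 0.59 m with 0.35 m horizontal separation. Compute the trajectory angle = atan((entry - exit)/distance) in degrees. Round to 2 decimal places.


Bullet trajectory angle:
Height difference = 0.87 - 0.59 = 0.28 m
angle = atan(0.28 / 0.35)
angle = atan(0.8)
angle = 38.66 degrees

38.66


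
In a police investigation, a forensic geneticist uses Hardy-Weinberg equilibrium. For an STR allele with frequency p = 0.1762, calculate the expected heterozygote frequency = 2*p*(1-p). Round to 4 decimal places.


Hardy-Weinberg heterozygote frequency:
q = 1 - p = 1 - 0.1762 = 0.8238
2pq = 2 * 0.1762 * 0.8238 = 0.2903

0.2903


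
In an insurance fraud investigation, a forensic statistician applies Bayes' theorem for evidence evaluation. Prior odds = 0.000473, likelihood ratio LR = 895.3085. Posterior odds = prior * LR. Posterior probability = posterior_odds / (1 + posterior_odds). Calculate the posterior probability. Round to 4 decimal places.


Bayesian evidence evaluation:
Posterior odds = prior_odds * LR = 0.000473 * 895.3085 = 0.4234809
Posterior probability = posterior_odds / (1 + posterior_odds)
= 0.4234809 / (1 + 0.4234809)
= 0.4234809 / 1.4234809
= 0.2975

0.2975


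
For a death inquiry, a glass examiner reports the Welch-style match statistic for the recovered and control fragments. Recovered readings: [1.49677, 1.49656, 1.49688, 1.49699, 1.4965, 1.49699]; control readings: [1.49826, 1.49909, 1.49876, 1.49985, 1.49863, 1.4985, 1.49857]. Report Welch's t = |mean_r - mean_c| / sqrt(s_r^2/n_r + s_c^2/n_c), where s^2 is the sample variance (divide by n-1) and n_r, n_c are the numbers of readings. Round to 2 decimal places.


Welch's t-criterion for glass RI comparison:
Recovered mean = sum / n_r = 8.98069 / 6 = 1.4967817
Control mean = sum / n_c = 10.49166 / 7 = 1.4988086
Recovered sample variance s_r^2 = 4.50167e-08
Control sample variance s_c^2 = 2.75181e-07
Welch SE (unpooled) = sqrt(s_r^2/n_r + s_c^2/n_c) = sqrt(7.50278e-09 + 3.93116e-08) = sqrt(4.68144e-08) = 0.000216366
|mean_r - mean_c| = 0.0020269
t = 0.0020269 / 0.000216366 = 9.37

9.37


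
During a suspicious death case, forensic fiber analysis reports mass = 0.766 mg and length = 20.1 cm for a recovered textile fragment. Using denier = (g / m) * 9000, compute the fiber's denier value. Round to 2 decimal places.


Denier calculation:
Mass in grams = 0.766 mg / 1000 = 0.000766 g
Length in meters = 20.1 cm / 100 = 0.201 m
Linear density = mass / length = 0.000766 / 0.201 = 0.00381095 g/m
Denier = (g/m) * 9000 = 0.00381095 * 9000 = 34.30

34.30


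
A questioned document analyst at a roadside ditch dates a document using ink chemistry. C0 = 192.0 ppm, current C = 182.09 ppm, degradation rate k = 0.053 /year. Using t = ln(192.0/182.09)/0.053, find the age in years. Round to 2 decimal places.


Document age estimation:
C0/C = 192.0 / 182.09 = 1.054424
ln(C0/C) = 0.052995
t = 0.052995 / 0.053 = 1.00 years

1.00


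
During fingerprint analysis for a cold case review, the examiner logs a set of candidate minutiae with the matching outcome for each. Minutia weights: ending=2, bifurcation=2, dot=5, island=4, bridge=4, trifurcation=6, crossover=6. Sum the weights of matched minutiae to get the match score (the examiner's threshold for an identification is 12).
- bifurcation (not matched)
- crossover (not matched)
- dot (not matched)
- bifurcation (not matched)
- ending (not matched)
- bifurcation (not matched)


Weighted minutiae match score:
  bifurcation: not matched, +0
  crossover: not matched, +0
  dot: not matched, +0
  bifurcation: not matched, +0
  ending: not matched, +0
  bifurcation: not matched, +0
Total score = 0
Threshold = 12; verdict = inconclusive

0


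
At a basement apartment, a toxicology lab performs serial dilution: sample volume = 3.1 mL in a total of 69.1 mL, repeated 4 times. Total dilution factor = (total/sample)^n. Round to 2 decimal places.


Dilution factor calculation:
Single dilution = V_total / V_sample = 69.1 / 3.1 ≈ 22.290323
Number of dilutions = 4
Total DF = (69.1 / 3.1)^4 (full precision, rounded at the end) = 246868.35

246868.35


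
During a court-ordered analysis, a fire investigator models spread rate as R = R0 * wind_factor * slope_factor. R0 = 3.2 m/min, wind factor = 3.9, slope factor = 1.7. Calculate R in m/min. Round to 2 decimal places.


Fire spread rate calculation:
R = R0 * wind_factor * slope_factor
= 3.2 * 3.9 * 1.7
= 12.48 * 1.7
= 21.22 m/min

21.22


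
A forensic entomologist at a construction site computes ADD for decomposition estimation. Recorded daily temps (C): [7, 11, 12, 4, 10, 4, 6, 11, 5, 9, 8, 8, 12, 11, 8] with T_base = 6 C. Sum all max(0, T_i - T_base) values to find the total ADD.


Computing ADD day by day:
Day 1: max(0, 7 - 6) = 1
Day 2: max(0, 11 - 6) = 5
Day 3: max(0, 12 - 6) = 6
Day 4: max(0, 4 - 6) = 0
Day 5: max(0, 10 - 6) = 4
Day 6: max(0, 4 - 6) = 0
Day 7: max(0, 6 - 6) = 0
Day 8: max(0, 11 - 6) = 5
Day 9: max(0, 5 - 6) = 0
Day 10: max(0, 9 - 6) = 3
Day 11: max(0, 8 - 6) = 2
Day 12: max(0, 8 - 6) = 2
Day 13: max(0, 12 - 6) = 6
Day 14: max(0, 11 - 6) = 5
Day 15: max(0, 8 - 6) = 2
Total ADD = 41

41


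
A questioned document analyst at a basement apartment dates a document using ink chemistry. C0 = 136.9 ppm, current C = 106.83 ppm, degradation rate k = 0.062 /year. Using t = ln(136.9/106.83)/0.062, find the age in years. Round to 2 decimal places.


Document age estimation:
C0/C = 136.9 / 106.83 = 1.281475
ln(C0/C) = 0.248012
t = 0.248012 / 0.062 = 4.00 years

4.00


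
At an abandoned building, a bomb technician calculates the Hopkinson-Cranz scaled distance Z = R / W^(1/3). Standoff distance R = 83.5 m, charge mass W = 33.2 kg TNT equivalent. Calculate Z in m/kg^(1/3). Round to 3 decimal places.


Scaled distance calculation:
W^(1/3) = 33.2^(1/3) = 3.214001
Z = R / W^(1/3) = 83.5 / 3.214001
Z = 25.980 m/kg^(1/3)

25.980


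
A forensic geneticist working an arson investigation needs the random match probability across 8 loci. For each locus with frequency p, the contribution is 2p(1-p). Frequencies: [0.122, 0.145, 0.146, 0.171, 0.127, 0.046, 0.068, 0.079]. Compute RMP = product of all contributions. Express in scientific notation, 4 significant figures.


Computing RMP for 8 loci:
Locus 1: 2 * 0.122 * 0.878 = 0.214232
Locus 2: 2 * 0.145 * 0.855 = 0.24795
Locus 3: 2 * 0.146 * 0.854 = 0.249368
Locus 4: 2 * 0.171 * 0.829 = 0.283518
Locus 5: 2 * 0.127 * 0.873 = 0.221742
Locus 6: 2 * 0.046 * 0.954 = 0.087768
Locus 7: 2 * 0.068 * 0.932 = 0.126752
Locus 8: 2 * 0.079 * 0.921 = 0.145518
RMP = 1.348e-06

1.348e-06


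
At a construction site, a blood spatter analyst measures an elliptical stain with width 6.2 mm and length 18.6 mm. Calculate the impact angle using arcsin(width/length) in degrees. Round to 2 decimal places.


Blood spatter impact angle calculation:
width / length = 6.2 / 18.6 = 0.333333
angle = arcsin(0.333333)
angle = 19.47 degrees

19.47


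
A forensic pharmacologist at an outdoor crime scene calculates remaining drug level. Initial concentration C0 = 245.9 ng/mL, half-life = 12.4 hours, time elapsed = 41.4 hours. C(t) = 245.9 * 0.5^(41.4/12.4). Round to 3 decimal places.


Drug concentration decay:
Number of half-lives = t / t_half = 41.4 / 12.4 = 3.33871
Decay factor = 0.5^3.33871 = 0.09884351
C(t) = 245.9 * 0.09884351 = 24.306 ng/mL

24.306


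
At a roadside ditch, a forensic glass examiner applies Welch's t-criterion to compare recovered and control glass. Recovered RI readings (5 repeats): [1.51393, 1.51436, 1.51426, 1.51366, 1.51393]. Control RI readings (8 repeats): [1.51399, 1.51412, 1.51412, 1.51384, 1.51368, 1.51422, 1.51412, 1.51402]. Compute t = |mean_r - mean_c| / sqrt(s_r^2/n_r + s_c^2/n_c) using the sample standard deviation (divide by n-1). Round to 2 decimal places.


Welch's t-criterion for glass RI comparison:
Recovered mean = sum / n_r = 7.57014 / 5 = 1.514028
Control mean = sum / n_c = 12.11211 / 8 = 1.5140137
Recovered sample variance s_r^2 = 7.967e-08
Control sample variance s_c^2 = 3.12268e-08
Welch SE (unpooled) = sqrt(s_r^2/n_r + s_c^2/n_c) = sqrt(1.5934e-08 + 3.90335e-09) = sqrt(1.98373e-08) = 0.000140845
|mean_r - mean_c| = 1.425e-05
t = 1.425e-05 / 0.000140845 = 0.10

0.10


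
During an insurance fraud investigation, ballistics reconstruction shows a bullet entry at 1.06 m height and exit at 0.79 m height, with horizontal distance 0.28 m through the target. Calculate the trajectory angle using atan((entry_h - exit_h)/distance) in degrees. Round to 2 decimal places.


Bullet trajectory angle:
Height difference = 1.06 - 0.79 = 0.27 m
angle = atan(0.27 / 0.28)
angle = atan(0.964286)
angle = 43.96 degrees

43.96


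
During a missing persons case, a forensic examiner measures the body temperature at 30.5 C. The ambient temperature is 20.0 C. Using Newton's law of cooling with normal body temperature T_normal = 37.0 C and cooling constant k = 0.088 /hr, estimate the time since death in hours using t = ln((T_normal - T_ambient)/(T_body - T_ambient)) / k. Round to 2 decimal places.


Using Newton's law of cooling:
t = ln((T_normal - T_ambient) / (T_body - T_ambient)) / k
T_normal - T_ambient = 17.0
T_body - T_ambient = 10.5
Ratio = 1.619048
ln(ratio) = 0.481838
t = 0.481838 / 0.088 = 5.48 hours

5.48


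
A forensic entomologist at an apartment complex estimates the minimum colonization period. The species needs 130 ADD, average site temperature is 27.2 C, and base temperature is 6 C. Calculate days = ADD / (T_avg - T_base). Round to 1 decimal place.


Insect development time:
Effective temperature = avg_temp - T_base = 27.2 - 6 = 21.2 C
Days = ADD / effective_temp = 130 / 21.2 = 6.1 days

6.1


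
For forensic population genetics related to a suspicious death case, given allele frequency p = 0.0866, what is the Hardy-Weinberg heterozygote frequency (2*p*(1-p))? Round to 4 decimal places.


Hardy-Weinberg heterozygote frequency:
q = 1 - p = 1 - 0.0866 = 0.9134
2pq = 2 * 0.0866 * 0.9134 = 0.1582

0.1582


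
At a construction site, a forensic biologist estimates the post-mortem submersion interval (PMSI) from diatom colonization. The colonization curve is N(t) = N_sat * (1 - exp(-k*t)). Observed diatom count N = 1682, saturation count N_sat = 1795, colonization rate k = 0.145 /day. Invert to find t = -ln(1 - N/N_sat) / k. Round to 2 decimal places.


PMSI from diatom colonization curve:
N / N_sat = 1682 / 1795 = 0.937047
1 - N/N_sat = 0.062953
ln(1 - N/N_sat) = -2.765367
t = -ln(1 - N/N_sat) / k = -(-2.765367) / 0.145 = 19.07 days

19.07


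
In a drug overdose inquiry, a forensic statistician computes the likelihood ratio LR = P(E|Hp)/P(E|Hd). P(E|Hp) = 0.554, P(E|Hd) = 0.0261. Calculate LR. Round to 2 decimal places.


Likelihood ratio calculation:
LR = P(E|Hp) / P(E|Hd)
LR = 0.554 / 0.0261
LR = 21.23

21.23


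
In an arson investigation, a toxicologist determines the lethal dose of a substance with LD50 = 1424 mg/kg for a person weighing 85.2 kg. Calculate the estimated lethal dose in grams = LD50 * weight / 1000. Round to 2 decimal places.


Lethal dose calculation:
Lethal dose = LD50 * body_weight / 1000
= 1424 * 85.2 / 1000
= 121324.8 / 1000
= 121.32 g

121.32


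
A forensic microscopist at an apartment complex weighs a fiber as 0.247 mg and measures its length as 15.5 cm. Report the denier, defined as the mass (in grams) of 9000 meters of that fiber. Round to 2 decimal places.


Denier calculation:
Mass in grams = 0.247 mg / 1000 = 0.000247 g
Length in meters = 15.5 cm / 100 = 0.155 m
Linear density = mass / length = 0.000247 / 0.155 = 0.00159355 g/m
Denier = (g/m) * 9000 = 0.00159355 * 9000 = 14.34

14.34


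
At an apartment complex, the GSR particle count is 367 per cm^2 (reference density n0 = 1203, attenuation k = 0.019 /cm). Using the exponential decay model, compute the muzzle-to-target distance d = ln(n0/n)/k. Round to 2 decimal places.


GSR distance calculation:
n0/n = 1203 / 367 = 3.277929
ln(n0/n) = 1.187212
d = 1.187212 / 0.019 = 62.48 cm

62.48


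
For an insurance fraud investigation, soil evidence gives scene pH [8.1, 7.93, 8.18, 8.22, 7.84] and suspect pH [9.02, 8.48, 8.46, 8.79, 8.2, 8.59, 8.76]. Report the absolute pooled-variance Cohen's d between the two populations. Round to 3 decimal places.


Pooled-variance Cohen's d for soil pH comparison:
Scene mean = 40.27 / 5 = 8.054
Suspect mean = 60.3 / 7 = 8.614286
Scene sample variance s_s^2 = 0.02668
Suspect sample variance s_c^2 = 0.071795
Pooled variance = ((n_s-1)*s_s^2 + (n_c-1)*s_c^2) / (n_s + n_c - 2) = 0.053749
Pooled SD = sqrt(0.053749) = 0.231838
Mean difference = -0.560286
|d| = |-0.560286| / 0.231838 = 2.417

2.417


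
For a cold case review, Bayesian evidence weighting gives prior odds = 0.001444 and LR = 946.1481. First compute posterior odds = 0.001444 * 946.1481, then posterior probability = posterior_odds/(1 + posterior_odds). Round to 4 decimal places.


Bayesian evidence evaluation:
Posterior odds = prior_odds * LR = 0.001444 * 946.1481 = 1.366238
Posterior probability = posterior_odds / (1 + posterior_odds)
= 1.366238 / (1 + 1.366238)
= 1.366238 / 2.366238
= 0.5774

0.5774


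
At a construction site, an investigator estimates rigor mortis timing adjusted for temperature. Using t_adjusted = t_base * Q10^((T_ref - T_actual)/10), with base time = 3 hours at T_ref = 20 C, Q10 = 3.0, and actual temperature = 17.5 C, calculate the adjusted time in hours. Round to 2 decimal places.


Rigor mortis time adjustment:
Exponent = (T_ref - T_actual) / 10 = (20 - 17.5) / 10 = 0.25
Q10 factor = 3.0^0.25 = 1.31607
t_adjusted = 3 * 1.31607 = 3.95 hours

3.95


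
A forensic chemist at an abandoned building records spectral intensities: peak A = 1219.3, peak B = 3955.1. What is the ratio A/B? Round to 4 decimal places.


Spectral peak ratio:
Peak A = 1219.3 counts
Peak B = 3955.1 counts
Ratio = 1219.3 / 3955.1 = 0.3083

0.3083


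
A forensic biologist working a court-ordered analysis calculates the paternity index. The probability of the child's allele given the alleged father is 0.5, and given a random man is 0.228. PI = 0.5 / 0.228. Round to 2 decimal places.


Paternity Index calculation:
PI = P(allele|father) / P(allele|random)
PI = 0.5 / 0.228
PI = 2.19

2.19


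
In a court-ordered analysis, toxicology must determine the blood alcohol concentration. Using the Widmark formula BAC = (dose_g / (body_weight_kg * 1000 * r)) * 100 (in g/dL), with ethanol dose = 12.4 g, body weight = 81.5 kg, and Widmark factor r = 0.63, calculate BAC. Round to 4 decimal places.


Applying the Widmark formula:
BAC = (dose_g / (body_wt * 1000 * r)) * 100
Denominator = 81.5 * 1000 * 0.63 = 51345
BAC = (12.4 / 51345) * 100
BAC = 0.0242 g/dL

0.0242


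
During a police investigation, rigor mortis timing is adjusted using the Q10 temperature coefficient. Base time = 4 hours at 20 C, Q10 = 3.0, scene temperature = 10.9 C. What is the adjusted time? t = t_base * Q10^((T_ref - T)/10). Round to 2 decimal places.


Rigor mortis time adjustment:
Exponent = (T_ref - T_actual) / 10 = (20 - 10.9) / 10 = 0.91
Q10 factor = 3.0^0.91 = 2.71757
t_adjusted = 4 * 2.71757 = 10.87 hours

10.87


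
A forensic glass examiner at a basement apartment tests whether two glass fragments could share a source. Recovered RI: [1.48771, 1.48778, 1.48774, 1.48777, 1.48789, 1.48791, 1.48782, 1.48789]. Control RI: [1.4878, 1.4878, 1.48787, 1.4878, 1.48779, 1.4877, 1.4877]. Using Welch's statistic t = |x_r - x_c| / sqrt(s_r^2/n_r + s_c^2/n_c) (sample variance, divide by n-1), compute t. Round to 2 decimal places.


Welch's t-criterion for glass RI comparison:
Recovered mean = sum / n_r = 11.90251 / 8 = 1.4878137
Control mean = sum / n_c = 10.41446 / 7 = 1.48778
Recovered sample variance s_r^2 = 5.74107e-09
Control sample variance s_c^2 = 3.7e-09
Welch SE (unpooled) = sqrt(s_r^2/n_r + s_c^2/n_c) = sqrt(7.17634e-10 + 5.28571e-10) = sqrt(1.24621e-09) = 3.53017e-05
|mean_r - mean_c| = 3.375e-05
t = 3.375e-05 / 3.53017e-05 = 0.96

0.96


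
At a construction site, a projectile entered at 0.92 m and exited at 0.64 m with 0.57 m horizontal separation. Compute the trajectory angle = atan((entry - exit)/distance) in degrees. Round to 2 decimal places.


Bullet trajectory angle:
Height difference = 0.92 - 0.64 = 0.28 m
angle = atan(0.28 / 0.57)
angle = atan(0.491228)
angle = 26.16 degrees

26.16


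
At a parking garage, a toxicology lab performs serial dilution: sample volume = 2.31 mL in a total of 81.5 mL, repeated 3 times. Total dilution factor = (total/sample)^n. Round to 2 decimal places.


Dilution factor calculation:
Single dilution = V_total / V_sample = 81.5 / 2.31 ≈ 35.281385
Number of dilutions = 3
Total DF = (81.5 / 2.31)^3 (full precision, rounded at the end) = 43917.43

43917.43


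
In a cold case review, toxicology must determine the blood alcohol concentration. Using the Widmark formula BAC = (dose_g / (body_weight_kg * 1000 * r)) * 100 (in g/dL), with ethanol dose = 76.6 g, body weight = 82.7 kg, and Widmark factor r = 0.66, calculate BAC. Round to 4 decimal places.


Applying the Widmark formula:
BAC = (dose_g / (body_wt * 1000 * r)) * 100
Denominator = 82.7 * 1000 * 0.66 = 54582
BAC = (76.6 / 54582) * 100
BAC = 0.1403 g/dL

0.1403


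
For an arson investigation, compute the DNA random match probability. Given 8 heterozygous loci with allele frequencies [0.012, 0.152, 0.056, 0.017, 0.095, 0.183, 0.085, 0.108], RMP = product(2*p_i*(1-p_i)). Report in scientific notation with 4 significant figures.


Computing RMP for 8 loci:
Locus 1: 2 * 0.012 * 0.988 = 0.023712
Locus 2: 2 * 0.152 * 0.848 = 0.257792
Locus 3: 2 * 0.056 * 0.944 = 0.105728
Locus 4: 2 * 0.017 * 0.983 = 0.033422
Locus 5: 2 * 0.095 * 0.905 = 0.17195
Locus 6: 2 * 0.183 * 0.817 = 0.299022
Locus 7: 2 * 0.085 * 0.915 = 0.15555
Locus 8: 2 * 0.108 * 0.892 = 0.192672
RMP = 3.329e-08

3.329e-08


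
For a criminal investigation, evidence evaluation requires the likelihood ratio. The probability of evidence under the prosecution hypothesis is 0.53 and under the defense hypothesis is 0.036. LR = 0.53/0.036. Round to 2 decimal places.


Likelihood ratio calculation:
LR = P(E|Hp) / P(E|Hd)
LR = 0.53 / 0.036
LR = 14.72

14.72


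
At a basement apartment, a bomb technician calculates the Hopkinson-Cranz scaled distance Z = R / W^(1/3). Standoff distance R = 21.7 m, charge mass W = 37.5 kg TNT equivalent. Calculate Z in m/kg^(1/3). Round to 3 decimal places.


Scaled distance calculation:
W^(1/3) = 37.5^(1/3) = 3.347165
Z = R / W^(1/3) = 21.7 / 3.347165
Z = 6.483 m/kg^(1/3)

6.483


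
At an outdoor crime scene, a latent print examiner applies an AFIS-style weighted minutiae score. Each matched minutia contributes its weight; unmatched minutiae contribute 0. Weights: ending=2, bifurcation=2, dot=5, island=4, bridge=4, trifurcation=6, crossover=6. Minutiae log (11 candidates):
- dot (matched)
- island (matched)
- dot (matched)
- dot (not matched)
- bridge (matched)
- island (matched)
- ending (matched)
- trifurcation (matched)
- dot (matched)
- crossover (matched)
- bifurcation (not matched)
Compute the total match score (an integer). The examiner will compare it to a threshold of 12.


Weighted minutiae match score:
  dot: matched, +5 (running total 5)
  island: matched, +4 (running total 9)
  dot: matched, +5 (running total 14)
  dot: not matched, +0
  bridge: matched, +4 (running total 18)
  island: matched, +4 (running total 22)
  ending: matched, +2 (running total 24)
  trifurcation: matched, +6 (running total 30)
  dot: matched, +5 (running total 35)
  crossover: matched, +6 (running total 41)
  bifurcation: not matched, +0
Total score = 41
Threshold = 12; verdict = identification

41
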